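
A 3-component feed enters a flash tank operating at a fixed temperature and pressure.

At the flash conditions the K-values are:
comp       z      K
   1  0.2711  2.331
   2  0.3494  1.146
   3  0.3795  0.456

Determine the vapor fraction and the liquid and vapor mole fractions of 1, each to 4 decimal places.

Let ψ = V/F and solve Σ zᵢ(Kᵢ−1)/(1+ψ(Kᵢ−1)) = 0.
Feasibility: ΣzᵢKᵢ = 1.2054, Σzᵢ/Kᵢ = 1.2534 — both > 1, two phases present.
Newton–Raphson from ψ = 0.32:
  ψ = 0.3200: g = 0.05183, g' = -0.4076 → ψ = 0.4471
  ψ = 0.4471: g = 0.00129, g' = -0.3914 → ψ = 0.4504
Converged at ψ = 0.4504.
Compositions from xᵢ = zᵢ/(1+ψ(Kᵢ−1)), yᵢ = Kᵢxᵢ:
  1: x = 0.1695, y = 0.3951
  2: x = 0.3278, y = 0.3757
  3: x = 0.5027, y = 0.2292

ψ = 0.4504, x_1 = 0.1695, y_1 = 0.3951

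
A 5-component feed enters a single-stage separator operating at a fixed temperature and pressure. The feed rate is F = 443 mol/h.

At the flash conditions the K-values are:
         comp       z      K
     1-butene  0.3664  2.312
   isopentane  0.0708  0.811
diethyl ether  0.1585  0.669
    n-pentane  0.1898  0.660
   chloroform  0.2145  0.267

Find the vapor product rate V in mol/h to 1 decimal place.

Let ψ = V/F and solve Σ zᵢ(Kᵢ−1)/(1+ψ(Kᵢ−1)) = 0.
Check two-phase: ΣzᵢKᵢ = 1.1931 > 1 and Σzᵢ/Kᵢ = 1.5736 > 1, so g(0) = 0.1931 > 0 and g(1) = -0.5736 < 0.
Iterate (Newton) starting at ψ = 0.5:
  ψ = 0.5000: g = -0.11330, g' = -0.5770 → ψ = 0.3037
  ψ = 0.3037: g = -0.00296, g' = -0.5648 → ψ = 0.2984
Converged at ψ = 0.2984.
Then V = ψ·F = 0.2984·443 = 132.2 mol/h and L = F − V = 310.8 mol/h.

V = 132.2 mol/h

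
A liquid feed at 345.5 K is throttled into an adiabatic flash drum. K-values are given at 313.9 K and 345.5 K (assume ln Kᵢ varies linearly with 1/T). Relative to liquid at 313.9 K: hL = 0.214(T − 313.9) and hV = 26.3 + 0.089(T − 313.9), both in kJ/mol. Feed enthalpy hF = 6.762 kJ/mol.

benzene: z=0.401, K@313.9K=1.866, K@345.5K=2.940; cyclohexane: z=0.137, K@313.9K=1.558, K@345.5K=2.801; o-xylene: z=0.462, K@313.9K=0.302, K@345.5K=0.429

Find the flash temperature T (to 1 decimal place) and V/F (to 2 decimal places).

Adiabatic flash: solve Rachford–Rice at each trial T, then check hF = ψ·hV(T) + (1−ψ)·hL(T).
  T = 313.9 K: K = (1.866, 1.558, 0.302), RR gives ψ = 0.182, H_out = 4.786 kJ/mol
  T = 345.5 K: K = (2.940, 2.801, 0.429), RR gives ψ = 0.699, H_out = 22.396 kJ/mol
  T = 329.7 K: K = (2.368, 2.119, 0.363), RR gives ψ = 0.489, H_out = 15.285 kJ/mol
  T = 321.8 K: K = (2.108, 1.824, 0.332), RR gives ψ = 0.357, H_out = 10.736 kJ/mol
  T = 317.9 K: K = (1.986, 1.689, 0.317), RR gives ψ = 0.278, H_out = 8.033 kJ/mol
  T = 315.9 K: K = (1.926, 1.623, 0.309), RR gives ψ = 0.232, H_out = 6.480 kJ/mol
Linear interpolation between T = 315.9 (H_out = 6.480) and T = 317.9 (H_out = 8.033) on hF = 6.762 gives T ≈ 316.3 K, at which ψ = 0.24.

T = 316.3 K, V/F = 0.24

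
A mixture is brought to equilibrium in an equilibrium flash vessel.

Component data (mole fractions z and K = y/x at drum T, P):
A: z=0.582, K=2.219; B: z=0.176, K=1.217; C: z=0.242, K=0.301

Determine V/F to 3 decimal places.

Newton–Raphson from V/F = 0.31:
  V/F = 0.310: g = 0.3347, g' = -0.655 → V/F = 0.821
  V/F = 0.821: g = -0.0096, g' = -0.873 → V/F = 0.810
  V/F = 0.810: g = -0.0001, g' = -0.853 → V/F = 0.809
Converged at V/F = 0.809.

V/F = 0.809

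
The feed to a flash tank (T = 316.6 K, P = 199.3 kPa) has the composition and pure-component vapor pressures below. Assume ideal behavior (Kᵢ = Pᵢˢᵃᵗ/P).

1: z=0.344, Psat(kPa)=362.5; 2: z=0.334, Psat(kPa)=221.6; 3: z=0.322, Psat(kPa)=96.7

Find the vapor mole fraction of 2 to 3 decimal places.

y_2 = 0.350

Raoult's law: Kᵢ = Pᵢˢᵃᵗ/P = Pᵢˢᵃᵗ/199.3.
  K_1 = 362.5/199.3 = 1.81887, K_2 = 221.6/199.3 = 1.11189, K_3 = 96.7/199.3 = 0.48520
Newton iteration, V/F⁰ = 0.49:
  V/F = 0.490: g = 0.0148, g' = -0.274 → V/F = 0.544
  V/F = 0.544: g = -0.0001, g' = -0.279 → V/F = 0.543
Converged at V/F = 0.543.
Compositions from xᵢ = zᵢ/(1+V/F(Kᵢ−1)), yᵢ = Kᵢxᵢ:
  1: x = 0.238, y = 0.433
  2: x = 0.315, y = 0.350
  3: x = 0.447, y = 0.217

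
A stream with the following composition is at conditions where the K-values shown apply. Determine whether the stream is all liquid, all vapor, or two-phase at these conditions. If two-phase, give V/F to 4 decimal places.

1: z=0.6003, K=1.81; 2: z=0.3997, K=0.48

two-phase, V/F = 0.6610

ΣzᵢKᵢ = 1.2784; Σzᵢ/Kᵢ = 1.1644.
Both exceed 1, so a two-phase solution exists.
Let ψ = V/F and solve Σ zᵢ(Kᵢ−1)/(1+ψ(Kᵢ−1)) = 0.
Newton iteration, ψ⁰ = 0.5:
  ψ = 0.5000: g = 0.06521, g' = -0.3969 → ψ = 0.6643
  ψ = 0.6643: g = -0.00140, g' = -0.4187 → ψ = 0.6610
Converged at ψ = 0.6610.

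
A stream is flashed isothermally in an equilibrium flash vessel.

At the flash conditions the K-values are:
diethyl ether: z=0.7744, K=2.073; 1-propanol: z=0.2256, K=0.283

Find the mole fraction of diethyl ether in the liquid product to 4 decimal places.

Material balance + equilibrium reduce to Σ zᵢ(Kᵢ−1)/(1+β(Kᵢ−1)) = 0.
Feasibility: ΣzᵢKᵢ = 1.6692, Σzᵢ/Kᵢ = 1.1707 — both > 1, two phases present.
Binary case is linear: z₁(K₁−1)(1+β(K₂−1)) + z₂(K₂−1)(1+β(K₁−1)) = 0
⇒ β = [z₁(K₁−1)+z₂(K₂−1)] / [−(K₁−1)(K₂−1)] = 0.66918/0.76934 = 0.8698
Compositions from xᵢ = zᵢ/(1+β(Kᵢ−1)), yᵢ = Kᵢxᵢ:
  diethyl ether: x = 0.4006, y = 0.8304
  1-propanol: x = 0.5994, y = 0.1696

x_diethyl ether = 0.4006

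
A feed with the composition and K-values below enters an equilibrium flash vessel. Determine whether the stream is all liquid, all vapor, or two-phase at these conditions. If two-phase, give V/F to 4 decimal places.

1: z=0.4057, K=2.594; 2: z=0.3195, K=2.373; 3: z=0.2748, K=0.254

two-phase, V/F = 0.7880

ΣzᵢKᵢ = 1.8804; Σzᵢ/Kᵢ = 1.3729.
Both exceed 1, so a two-phase solution exists.
Let ψ = V/F and solve Σ zᵢ(Kᵢ−1)/(1+ψ(Kᵢ−1)) = 0.
Newton–Raphson from ψ = 0.5:
  ψ = 0.5000: g = 0.29302, g' = -0.9200 → ψ = 0.8185
  ψ = 0.8185: g = -0.03932, g' = -1.3362 → ψ = 0.7891
  ψ = 0.7891: g = -0.00139, g' = -1.2448 → ψ = 0.7880
Converged at ψ = 0.7880.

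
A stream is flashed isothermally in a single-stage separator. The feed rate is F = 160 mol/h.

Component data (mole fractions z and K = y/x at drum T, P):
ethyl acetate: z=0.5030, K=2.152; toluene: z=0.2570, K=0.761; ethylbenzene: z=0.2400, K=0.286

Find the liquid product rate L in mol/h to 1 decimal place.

Newton–Raphson from β = 0.5:
  β = 0.5000: g = 0.03142, g' = -0.5836 → β = 0.5538
  β = 0.5538: g = -0.00048, g' = -0.6030 → β = 0.5530
Converged at β = 0.5530.
Then V = β·F = 0.5530·160 = 88.5 mol/h and L = F − V = 71.5 mol/h.

L = 71.5 mol/h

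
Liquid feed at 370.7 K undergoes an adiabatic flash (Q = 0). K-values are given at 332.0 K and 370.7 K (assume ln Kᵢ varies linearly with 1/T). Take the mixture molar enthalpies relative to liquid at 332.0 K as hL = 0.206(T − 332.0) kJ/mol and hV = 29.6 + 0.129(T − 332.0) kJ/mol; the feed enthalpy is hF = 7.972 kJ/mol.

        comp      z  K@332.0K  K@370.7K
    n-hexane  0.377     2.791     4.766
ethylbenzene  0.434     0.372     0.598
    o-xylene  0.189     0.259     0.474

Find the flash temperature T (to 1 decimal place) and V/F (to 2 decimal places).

T = 334.6 K, V/F = 0.25

Adiabatic flash: solve Rachford–Rice at each trial T, then check hF = ψ·hV(T) + (1−ψ)·hL(T).
  T = 332.0 K: K = (2.791, 0.372, 0.259), RR gives ψ = 0.221, H_out = 6.535 kJ/mol
  T = 370.7 K: K = (4.766, 0.598, 0.474), RR gives ψ = 0.686, H_out = 26.224 kJ/mol
  T = 351.4 K: K = (3.704, 0.478, 0.357), RR gives ψ = 0.442, H_out = 16.421 kJ/mol
  T = 341.7 K: K = (3.228, 0.423, 0.305), RR gives ψ = 0.335, H_out = 11.652 kJ/mol
  T = 336.9 K: K = (3.007, 0.397, 0.282), RR gives ψ = 0.280, H_out = 9.189 kJ/mol
  T = 334.4 K: K = (2.896, 0.384, 0.270), RR gives ψ = 0.250, H_out = 7.857 kJ/mol
  T = 335.6 K: K = (2.949, 0.391, 0.276), RR gives ψ = 0.265, H_out = 8.501 kJ/mol
Linear interpolation between T = 334.4 (H_out = 7.857) and T = 335.6 (H_out = 8.501) on hF = 7.972 gives T ≈ 334.6 K, at which ψ = 0.25.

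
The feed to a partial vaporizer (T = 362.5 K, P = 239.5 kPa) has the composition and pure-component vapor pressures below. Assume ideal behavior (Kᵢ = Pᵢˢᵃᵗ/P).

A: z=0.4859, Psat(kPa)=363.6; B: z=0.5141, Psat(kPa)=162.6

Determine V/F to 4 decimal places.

Raoult's law: Kᵢ = Pᵢˢᵃᵗ/P = Pᵢˢᵃᵗ/239.5.
  K_A = 363.6/239.5 = 1.518163, K_B = 162.6/239.5 = 0.678914
Material balance + equilibrium reduce to Σ zᵢ(Kᵢ−1)/(1+V/F(Kᵢ−1)) = 0.
Feasibility: ΣzᵢKᵢ = 1.0867, Σzᵢ/Kᵢ = 1.0773 — both > 1, two phases present.
Newton–Raphson from V/F = 0.5:
  V/F = 0.5000: g = 0.00333, g' = -0.1575 → V/F = 0.5211
Converged at V/F = 0.5211.

V/F = 0.5211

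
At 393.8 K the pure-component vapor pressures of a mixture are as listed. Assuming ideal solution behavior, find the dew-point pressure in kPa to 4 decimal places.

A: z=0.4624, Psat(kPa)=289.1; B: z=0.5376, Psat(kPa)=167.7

Pdew = 208.1091 kPa

At the dew point ψ → 1, so Σzᵢ/Kᵢ = 1 with Kᵢ = Pᵢˢᵃᵗ/P ⇒ 1/P = Σzᵢ/Pᵢˢᵃᵗ.
1/P = 0.4624/289.1 + 0.5376/167.7 = 0.0048052 ⇒ P = 208.1091 kPa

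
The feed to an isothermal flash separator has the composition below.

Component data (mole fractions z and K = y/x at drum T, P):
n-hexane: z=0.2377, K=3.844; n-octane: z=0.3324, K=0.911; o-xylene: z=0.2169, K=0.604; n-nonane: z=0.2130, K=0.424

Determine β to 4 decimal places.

Material balance + equilibrium reduce to Σ zᵢ(Kᵢ−1)/(1+β(Kᵢ−1)) = 0.
Check two-phase: ΣzᵢKᵢ = 1.4379 > 1 and Σzᵢ/Kᵢ = 1.2882 > 1, so g(0) = 0.4379 > 0 and g(1) = -0.2882 < 0.
Newton iteration, β⁰ = 0.62:
  β = 0.6200: g = -0.09135, g' = -0.4855 → β = 0.4318
  β = 0.4318: g = 0.00572, g' = -0.5648 → β = 0.4420
Converged at β = 0.4420.

β = 0.4420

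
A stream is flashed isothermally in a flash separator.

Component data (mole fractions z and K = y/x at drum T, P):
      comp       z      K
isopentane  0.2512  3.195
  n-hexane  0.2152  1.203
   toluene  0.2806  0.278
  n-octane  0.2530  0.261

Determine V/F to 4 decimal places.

V/F = 0.1690

Material balance + equilibrium reduce to Σ zᵢ(Kᵢ−1)/(1+V/F(Kᵢ−1)) = 0.
g(0) = ΣzᵢKᵢ − 1 = 0.2055 and g(1) = 1 − Σzᵢ/Kᵢ = -1.2362, so a root lies in (0, 1).
Newton iteration, V/F⁰ = 0.5:
  V/F = 0.5000: g = -0.31105, g' = -0.9882 → V/F = 0.1852
  V/F = 0.1852: g = -0.01639, g' = -1.0003 → V/F = 0.1689
  V/F = 0.1689: g = 0.00018, g' = -1.0226 → V/F = 0.1690
Converged at V/F = 0.1690.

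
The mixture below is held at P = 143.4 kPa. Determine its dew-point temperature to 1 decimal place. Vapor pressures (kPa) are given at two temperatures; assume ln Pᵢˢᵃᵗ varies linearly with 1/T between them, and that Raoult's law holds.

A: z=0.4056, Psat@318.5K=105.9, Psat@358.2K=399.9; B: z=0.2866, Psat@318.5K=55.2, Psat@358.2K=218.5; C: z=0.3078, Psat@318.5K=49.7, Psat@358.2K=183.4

T = 340.6 K

Dew-point temperature: Σzᵢ·P/Pᵢˢᵃᵗ(T) = 1. Interpolate ln Pᵢˢᵃᵗ = aᵢ + bᵢ/T.
  T = 318.5 K: ΣzᵢP/Pᵢˢᵃᵗ = 2.1819
  T = 358.2 K: ΣzᵢP/Pᵢˢᵃᵗ = 0.5742
  T = 338.4 K: ΣzᵢP/Pᵢˢᵃᵗ = 1.0744
  T = 348.3 K: ΣzᵢP/Pᵢˢᵃᵗ = 0.7785
  T = 343.4 K: ΣzᵢP/Pᵢˢᵃᵗ = 0.9109
  T = 340.9 K: ΣzᵢP/Pᵢˢᵃᵗ = 0.9887
Interpolating between 338.4 K and 340.9 K gives T ≈ 340.6 K.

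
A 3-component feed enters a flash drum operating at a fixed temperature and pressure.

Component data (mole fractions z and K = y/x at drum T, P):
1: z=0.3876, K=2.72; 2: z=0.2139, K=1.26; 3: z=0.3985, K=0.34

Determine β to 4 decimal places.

Newton–Raphson from β = 0.5:
  β = 0.5000: g = 0.01509, g' = -0.7295 → β = 0.5207
  β = 0.5207: g = -0.00004, g' = -0.7333 → β = 0.5206
Converged at β = 0.5206.

β = 0.5206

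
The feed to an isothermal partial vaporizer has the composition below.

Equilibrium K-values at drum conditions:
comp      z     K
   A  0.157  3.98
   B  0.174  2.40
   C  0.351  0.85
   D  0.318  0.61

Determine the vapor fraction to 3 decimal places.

ψ = 0.843

Newton iteration, ψ⁰ = 0.45:
  ψ = 0.450: g = 0.1424, g' = -0.463 → ψ = 0.758
  ψ = 0.758: g = 0.0264, g' = -0.319 → ψ = 0.840
  ψ = 0.840: g = 0.0007, g' = -0.303 → ψ = 0.843
Converged at ψ = 0.843.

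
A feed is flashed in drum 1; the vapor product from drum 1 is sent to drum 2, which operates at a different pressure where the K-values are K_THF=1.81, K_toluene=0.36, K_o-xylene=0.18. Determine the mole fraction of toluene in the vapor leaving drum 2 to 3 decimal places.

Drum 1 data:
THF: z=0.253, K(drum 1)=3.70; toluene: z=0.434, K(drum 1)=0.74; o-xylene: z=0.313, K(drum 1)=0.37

y_toluene (drum 2) = 0.136

Drum 1:
Material balance + equilibrium reduce to Σ zᵢ(Kᵢ−1)/(1+ψ₁(Kᵢ−1)) = 0.
Feasibility: ΣzᵢKᵢ = 1.373, Σzᵢ/Kᵢ = 1.501 — both > 1, two phases present.
Newton–Raphson from ψ₁ = 0.5:
  ψ₁ = 0.500: g = -0.1269, g' = -0.637 → ψ₁ = 0.301
  ψ₁ = 0.301: g = 0.0111, g' = -0.785 → ψ₁ = 0.315
Converged at ψ₁ = 0.315.
Drum-1 compositions:
  THF: x = 0.137, y = 0.506
  toluene: x = 0.473, y = 0.350
  o-xylene: x = 0.391, y = 0.145
Drum-2 feed = drum-1 vapor: z₂ = (0.5056, 0.3498, 0.1445).
Drum 2:
Rachford–Rice: g(ψ₂) = Σ zᵢ(Kᵢ−1)/(1+ψ₂(Kᵢ−1)) = 0.
Check two-phase: ΣzᵢKᵢ = 1.067 > 1 and Σzᵢ/Kᵢ = 2.054 > 1, so g(0) = 0.067 > 0 and g(1) = -1.054 < 0.
Newton iteration, ψ₂⁰ = 0.5:
  ψ₂ = 0.500: g = -0.2386, g' = -0.757 → ψ₂ = 0.185
  ψ₂ = 0.185: g = -0.0374, g' = -0.570 → ψ₂ = 0.119
Converged at ψ₂ = 0.119.
  THF: x = 0.461, y = 0.835
  toluene: x = 0.379, y = 0.136
  o-xylene: x = 0.160, y = 0.029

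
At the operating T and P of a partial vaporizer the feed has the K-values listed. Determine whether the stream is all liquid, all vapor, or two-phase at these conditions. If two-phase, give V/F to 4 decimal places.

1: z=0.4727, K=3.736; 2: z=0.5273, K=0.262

two-phase, V/F = 0.4478

ΣzᵢKᵢ = 1.9042; Σzᵢ/Kᵢ = 2.1391.
Both exceed 1, so a two-phase solution exists.
Material balance + equilibrium reduce to Σ zᵢ(Kᵢ−1)/(1+ψ(Kᵢ−1)) = 0.
Binary case is linear: z₁(K₁−1)(1+ψ(K₂−1)) + z₂(K₂−1)(1+ψ(K₁−1)) = 0
⇒ ψ = [z₁(K₁−1)+z₂(K₂−1)] / [−(K₁−1)(K₂−1)] = 0.90416/2.01917 = 0.4478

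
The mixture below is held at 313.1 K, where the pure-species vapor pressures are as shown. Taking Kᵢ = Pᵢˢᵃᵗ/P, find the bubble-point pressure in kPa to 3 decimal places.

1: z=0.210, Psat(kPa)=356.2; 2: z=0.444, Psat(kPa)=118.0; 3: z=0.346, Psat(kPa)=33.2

Pbub = 138.681 kPa

At the bubble point ψ → 0, so ΣzᵢKᵢ = 1 with Kᵢ = Pᵢˢᵃᵗ/P ⇒ P = ΣzᵢPᵢˢᵃᵗ.
P = 0.210·356.2 + 0.444·118.0 + 0.346·33.2 = 138.681 kPa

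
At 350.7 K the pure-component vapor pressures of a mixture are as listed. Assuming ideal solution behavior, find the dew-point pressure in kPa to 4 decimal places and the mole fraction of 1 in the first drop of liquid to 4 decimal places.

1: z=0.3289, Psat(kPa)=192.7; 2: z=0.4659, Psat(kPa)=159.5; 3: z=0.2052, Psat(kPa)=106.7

Pdew = 152.6496 kPa, x_1 = 0.2605

At the dew point ψ → 1, so Σzᵢ/Kᵢ = 1 with Kᵢ = Pᵢˢᵃᵗ/P ⇒ 1/P = Σzᵢ/Pᵢˢᵃᵗ.
1/P = 0.3289/192.7 + 0.4659/159.5 + 0.2052/106.7 = 0.0065510 ⇒ P = 152.6496 kPa
xᵢ = zᵢP/Pᵢˢᵃᵗ ⇒ x_1 = 0.3289·152.6496/192.7 = 0.2605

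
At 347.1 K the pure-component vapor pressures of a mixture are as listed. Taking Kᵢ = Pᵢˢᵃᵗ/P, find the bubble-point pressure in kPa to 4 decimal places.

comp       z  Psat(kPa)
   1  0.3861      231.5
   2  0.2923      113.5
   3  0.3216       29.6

Pbub = 132.0776 kPa

At the bubble point ψ → 0, so ΣzᵢKᵢ = 1 with Kᵢ = Pᵢˢᵃᵗ/P ⇒ P = ΣzᵢPᵢˢᵃᵗ.
P = 0.3861·231.5 + 0.2923·113.5 + 0.3216·29.6 = 132.0776 kPa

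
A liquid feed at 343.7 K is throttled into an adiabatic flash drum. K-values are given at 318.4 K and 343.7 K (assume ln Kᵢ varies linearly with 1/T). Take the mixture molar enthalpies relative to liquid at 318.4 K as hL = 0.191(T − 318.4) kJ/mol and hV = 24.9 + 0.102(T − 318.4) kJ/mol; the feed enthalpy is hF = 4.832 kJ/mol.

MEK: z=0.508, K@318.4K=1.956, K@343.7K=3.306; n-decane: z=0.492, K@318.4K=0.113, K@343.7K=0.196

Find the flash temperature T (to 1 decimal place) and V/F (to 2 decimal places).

Adiabatic flash: solve Rachford–Rice at each trial T, then check hF = ψ·hV(T) + (1−ψ)·hL(T).
  T = 318.4 K: K = (1.956, 0.113), RR gives ψ = 0.058, H_out = 1.446 kJ/mol
  T = 343.7 K: K = (3.306, 0.196), RR gives ψ = 0.418, H_out = 14.310 kJ/mol
  T = 331.0 K: K = (2.566, 0.150), RR gives ψ = 0.284, H_out = 9.151 kJ/mol
  T = 324.7 K: K = (2.246, 0.131), RR gives ψ = 0.190, H_out = 5.817 kJ/mol
  T = 321.5 K: K = (2.095, 0.121), RR gives ψ = 0.129, H_out = 3.768 kJ/mol
  T = 323.1 K: K = (2.170, 0.126), RR gives ψ = 0.161, H_out = 4.830 kJ/mol
Linear interpolation between T = 323.1 (H_out = 4.830) and T = 324.7 (H_out = 5.817) on hF = 4.832 gives T ≈ 323.1 K, at which ψ = 0.16.

T = 323.1 K, V/F = 0.16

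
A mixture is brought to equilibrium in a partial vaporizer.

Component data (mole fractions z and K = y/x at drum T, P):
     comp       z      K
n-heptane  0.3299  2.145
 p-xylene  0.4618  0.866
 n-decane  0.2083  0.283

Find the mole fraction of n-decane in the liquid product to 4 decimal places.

Rachford–Rice: g(ψ) = Σ zᵢ(Kᵢ−1)/(1+ψ(Kᵢ−1)) = 0.
Check two-phase: ΣzᵢKᵢ = 1.1665 > 1 and Σzᵢ/Kᵢ = 1.4231 > 1, so g(0) = 0.1665 > 0 and g(1) = -0.4231 < 0.
Newton–Raphson from ψ = 0.5:
  ψ = 0.5000: g = -0.05893, g' = -0.4447 → ψ = 0.3675
  ψ = 0.3675: g = -0.00200, g' = -0.4208 → ψ = 0.3627
Converged at ψ = 0.3627.
Compositions from xᵢ = zᵢ/(1+ψ(Kᵢ−1)), yᵢ = Kᵢxᵢ:
  n-heptane: x = 0.2331, y = 0.5000
  p-xylene: x = 0.4854, y = 0.4204
  n-decane: x = 0.2815, y = 0.0797

x_n-decane = 0.2815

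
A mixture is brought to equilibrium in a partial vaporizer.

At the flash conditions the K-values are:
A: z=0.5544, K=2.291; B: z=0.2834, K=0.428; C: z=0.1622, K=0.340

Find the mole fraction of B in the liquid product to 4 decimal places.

Iterate (Newton) starting at β = 0.5:
  β = 0.5000: g = 0.04815, g' = -0.6805 → β = 0.5707
  β = 0.5707: g = -0.00034, g' = -0.6926 → β = 0.5703
Converged at β = 0.5703.
Compositions from xᵢ = zᵢ/(1+β(Kᵢ−1)), yᵢ = Kᵢxᵢ:
  A: x = 0.3193, y = 0.7316
  B: x = 0.4206, y = 0.1800
  C: x = 0.2601, y = 0.0884

x_B = 0.4206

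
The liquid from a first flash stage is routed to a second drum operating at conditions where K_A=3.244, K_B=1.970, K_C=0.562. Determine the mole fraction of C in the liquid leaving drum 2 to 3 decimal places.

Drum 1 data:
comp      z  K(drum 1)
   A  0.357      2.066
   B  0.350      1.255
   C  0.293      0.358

Drum 1:
Let ψ₁ = V/F and solve Σ zᵢ(Kᵢ−1)/(1+ψ₁(Kᵢ−1)) = 0.
Check two-phase: ΣzᵢKᵢ = 1.282 > 1 and Σzᵢ/Kᵢ = 1.270 > 1, so g(0) = 0.282 > 0 and g(1) = -0.270 < 0.
Iterate (Newton) starting at ψ₁ = 0.53:
  ψ₁ = 0.530: g = 0.0367, g' = -0.461 → ψ₁ = 0.610
  ψ₁ = 0.610: g = -0.0012, g' = -0.492 → ψ₁ = 0.607
Converged at ψ₁ = 0.607.
Drum-1 compositions:
  A: x = 0.217, y = 0.448
  B: x = 0.303, y = 0.380
  C: x = 0.480, y = 0.172
Drum-2 feed = drum-1 liquid: z₂ = (0.2167, 0.3031, 0.4802).
Drum 2:
Rachford–Rice: g(ψ₂) = Σ zᵢ(Kᵢ−1)/(1+ψ₂(Kᵢ−1)) = 0.
Check two-phase: ΣzᵢKᵢ = 1.570 > 1 and Σzᵢ/Kᵢ = 1.075 > 1, so g(0) = 0.570 > 0 and g(1) = -0.075 < 0.
Iterate (Newton) starting at ψ₂ = 0.49:
  ψ₂ = 0.490: g = 0.1631, g' = -0.528 → ψ₂ = 0.799
  ψ₂ = 0.799: g = 0.0162, g' = -0.448 → ψ₂ = 0.835
Converged at ψ₂ = 0.835.
  A: x = 0.075, y = 0.245
  B: x = 0.167, y = 0.330
  C: x = 0.757, y = 0.426

x_C (drum 2) = 0.757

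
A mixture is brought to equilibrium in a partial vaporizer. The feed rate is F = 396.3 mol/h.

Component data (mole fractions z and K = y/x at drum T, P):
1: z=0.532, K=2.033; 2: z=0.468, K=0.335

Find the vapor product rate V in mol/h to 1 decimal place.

Rachford–Rice: g(ψ) = Σ zᵢ(Kᵢ−1)/(1+ψ(Kᵢ−1)) = 0.
Check two-phase: ΣzᵢKᵢ = 1.238 > 1 and Σzᵢ/Kᵢ = 1.659 > 1, so g(0) = 0.238 > 0 and g(1) = -0.659 < 0.
Binary case is linear: z₁(K₁−1)(1+ψ(K₂−1)) + z₂(K₂−1)(1+ψ(K₁−1)) = 0
⇒ ψ = [z₁(K₁−1)+z₂(K₂−1)] / [−(K₁−1)(K₂−1)] = 0.2383/0.6869 = 0.347
Then V = ψ·F = 0.3470·396.3 = 137.5 mol/h and L = F − V = 258.8 mol/h.

V = 137.5 mol/h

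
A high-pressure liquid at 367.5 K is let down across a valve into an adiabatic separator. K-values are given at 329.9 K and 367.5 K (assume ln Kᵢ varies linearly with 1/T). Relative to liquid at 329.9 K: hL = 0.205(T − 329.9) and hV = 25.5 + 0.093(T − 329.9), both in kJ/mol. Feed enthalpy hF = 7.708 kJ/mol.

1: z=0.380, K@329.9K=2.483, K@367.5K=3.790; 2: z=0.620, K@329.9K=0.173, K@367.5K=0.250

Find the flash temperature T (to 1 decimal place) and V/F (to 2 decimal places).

T = 347.2 K, V/F = 0.18

Adiabatic flash: solve Rachford–Rice at each trial T, then check hF = ψ·hV(T) + (1−ψ)·hL(T).
  T = 329.9 K: K = (2.483, 0.173), RR gives ψ = 0.041, H_out = 1.056 kJ/mol
  T = 367.5 K: K = (3.790, 0.250), RR gives ψ = 0.284, H_out = 13.763 kJ/mol
  T = 348.7 K: K = (3.103, 0.210), RR gives ψ = 0.186, H_out = 8.210 kJ/mol
  T = 339.3 K: K = (2.784, 0.191), RR gives ψ = 0.122, H_out = 4.917 kJ/mol
  T = 344.0 K: K = (2.941, 0.200), RR gives ψ = 0.156, H_out = 6.621 kJ/mol
  T = 346.4 K: K = (3.023, 0.205), RR gives ψ = 0.172, H_out = 7.445 kJ/mol
Linear interpolation between T = 346.4 (H_out = 7.445) and T = 348.7 (H_out = 8.210) on hF = 7.708 gives T ≈ 347.2 K, at which ψ = 0.18.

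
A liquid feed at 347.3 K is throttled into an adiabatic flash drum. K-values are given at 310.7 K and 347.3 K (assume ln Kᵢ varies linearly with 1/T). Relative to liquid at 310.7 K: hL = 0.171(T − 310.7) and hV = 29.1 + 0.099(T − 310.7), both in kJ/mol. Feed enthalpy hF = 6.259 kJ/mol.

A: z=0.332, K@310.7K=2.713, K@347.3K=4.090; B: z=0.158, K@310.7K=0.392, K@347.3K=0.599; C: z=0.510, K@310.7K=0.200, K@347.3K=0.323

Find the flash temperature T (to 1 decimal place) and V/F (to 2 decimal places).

Adiabatic flash: solve Rachford–Rice at each trial T, then check hF = ψ·hV(T) + (1−ψ)·hL(T).
  T = 310.7 K: K = (2.713, 0.392, 0.200), RR gives ψ = 0.050, H_out = 1.450 kJ/mol
  T = 347.3 K: K = (4.090, 0.599, 0.323), RR gives ψ = 0.322, H_out = 14.779 kJ/mol
  T = 329.0 K: K = (3.369, 0.490, 0.258), RR gives ψ = 0.200, H_out = 8.672 kJ/mol
  T = 319.9 K: K = (3.035, 0.440, 0.228), RR gives ψ = 0.131, H_out = 5.294 kJ/mol
  T = 324.4 K: K = (3.198, 0.465, 0.242), RR gives ψ = 0.166, H_out = 7.006 kJ/mol
  T = 322.1 K: K = (3.114, 0.452, 0.235), RR gives ψ = 0.148, H_out = 6.143 kJ/mol
Linear interpolation between T = 322.1 (H_out = 6.143) and T = 324.4 (H_out = 7.006) on hF = 6.259 gives T ≈ 322.4 K, at which ψ = 0.15.

T = 322.4 K, V/F = 0.15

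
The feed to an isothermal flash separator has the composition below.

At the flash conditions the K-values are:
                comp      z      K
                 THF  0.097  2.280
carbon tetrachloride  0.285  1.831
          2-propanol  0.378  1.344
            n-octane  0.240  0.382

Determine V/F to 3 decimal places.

V/F = 0.824

Rachford–Rice: g(V/F) = Σ zᵢ(Kᵢ−1)/(1+V/F(Kᵢ−1)) = 0.
Feasibility: ΣzᵢKᵢ = 1.343, Σzᵢ/Kᵢ = 1.108 — both > 1, two phases present.
Iterate (Newton) starting at V/F = 0.7:
  V/F = 0.700: g = 0.0586, g' = -0.437 → V/F = 0.834
  V/F = 0.834: g = -0.0052, g' = -0.523 → V/F = 0.824
Converged at V/F = 0.824.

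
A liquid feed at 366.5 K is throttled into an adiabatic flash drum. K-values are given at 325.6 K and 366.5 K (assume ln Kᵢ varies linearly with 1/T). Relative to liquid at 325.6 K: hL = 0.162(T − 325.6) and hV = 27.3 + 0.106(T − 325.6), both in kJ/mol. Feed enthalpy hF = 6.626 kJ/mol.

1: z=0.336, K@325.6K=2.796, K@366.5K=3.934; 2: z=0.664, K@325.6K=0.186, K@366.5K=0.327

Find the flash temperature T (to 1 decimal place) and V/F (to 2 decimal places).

T = 342.6 K, V/F = 0.15

Adiabatic flash: solve Rachford–Rice at each trial T, then check hF = ψ·hV(T) + (1−ψ)·hL(T).
  T = 325.6 K: K = (2.796, 0.186), RR gives ψ = 0.043, H_out = 1.176 kJ/mol
  T = 366.5 K: K = (3.934, 0.327), RR gives ψ = 0.273, H_out = 13.452 kJ/mol
  T = 346.1 K: K = (3.352, 0.251), RR gives ψ = 0.166, H_out = 7.667 kJ/mol
  T = 335.9 K: K = (3.071, 0.217), RR gives ψ = 0.109, H_out = 4.571 kJ/mol
  T = 341.0 K: K = (3.210, 0.234), RR gives ψ = 0.138, H_out = 6.145 kJ/mol
  T = 343.6 K: K = (3.282, 0.242), RR gives ψ = 0.153, H_out = 6.927 kJ/mol
  T = 342.3 K: K = (3.246, 0.238), RR gives ψ = 0.145, H_out = 6.537 kJ/mol
Linear interpolation between T = 342.3 (H_out = 6.537) and T = 343.6 (H_out = 6.927) on hF = 6.626 gives T ≈ 342.6 K, at which ψ = 0.15.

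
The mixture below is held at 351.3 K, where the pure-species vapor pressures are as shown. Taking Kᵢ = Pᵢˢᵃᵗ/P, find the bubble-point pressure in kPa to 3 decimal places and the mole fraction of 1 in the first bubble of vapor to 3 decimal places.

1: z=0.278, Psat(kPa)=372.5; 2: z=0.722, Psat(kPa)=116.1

Pbub = 187.379 kPa, y_1 = 0.553

At the bubble point ψ → 0, so ΣzᵢKᵢ = 1 with Kᵢ = Pᵢˢᵃᵗ/P ⇒ P = ΣzᵢPᵢˢᵃᵗ.
P = 0.278·372.5 + 0.722·116.1 = 187.379 kPa
yᵢ = zᵢPᵢˢᵃᵗ/P ⇒ y_1 = 0.278·372.5/187.379 = 0.553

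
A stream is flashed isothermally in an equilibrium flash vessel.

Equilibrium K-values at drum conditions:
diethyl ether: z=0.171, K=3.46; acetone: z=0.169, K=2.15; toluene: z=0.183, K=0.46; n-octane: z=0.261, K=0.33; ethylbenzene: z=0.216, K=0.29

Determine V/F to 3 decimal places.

V/F = 0.149

Material balance + equilibrium reduce to Σ zᵢ(Kᵢ−1)/(1+V/F(Kᵢ−1)) = 0.
g(0) = ΣzᵢKᵢ − 1 = 0.188 and g(1) = 1 − Σzᵢ/Kᵢ = -1.062, so a root lies in (0, 1).
Newton–Raphson from V/F = 0.5:
  V/F = 0.500: g = -0.3241, g' = -0.925 → V/F = 0.150
  V/F = 0.150: g = -0.0002, g' = -1.060 → V/F = 0.149
Converged at V/F = 0.149.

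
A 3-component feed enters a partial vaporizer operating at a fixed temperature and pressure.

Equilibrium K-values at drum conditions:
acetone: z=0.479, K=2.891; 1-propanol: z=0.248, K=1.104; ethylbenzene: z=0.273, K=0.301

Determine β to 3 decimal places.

Let β = V/F and solve Σ zᵢ(Kᵢ−1)/(1+β(Kᵢ−1)) = 0.
Check two-phase: ΣzᵢKᵢ = 1.741 > 1 and Σzᵢ/Kᵢ = 1.297 > 1, so g(0) = 0.741 > 0 and g(1) = -0.297 < 0.
Iterate (Newton) starting at β = 0.61:
  β = 0.610: g = 0.1122, g' = -0.777 → β = 0.754
  β = 0.754: g = -0.0065, g' = -0.890 → β = 0.747
Converged at β = 0.747.

β = 0.747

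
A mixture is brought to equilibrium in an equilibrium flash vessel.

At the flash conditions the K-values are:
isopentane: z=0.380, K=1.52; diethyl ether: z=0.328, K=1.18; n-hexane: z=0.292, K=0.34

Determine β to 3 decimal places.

β = 0.252

Let β = V/F and solve Σ zᵢ(Kᵢ−1)/(1+β(Kᵢ−1)) = 0.
Feasibility: ΣzᵢKᵢ = 1.064, Σzᵢ/Kᵢ = 1.387 — both > 1, two phases present.
Iterate (Newton) starting at β = 0.42:
  β = 0.420: g = -0.0496, g' = -0.322 → β = 0.266
  β = 0.266: g = -0.0038, g' = -0.276 → β = 0.252
Converged at β = 0.252.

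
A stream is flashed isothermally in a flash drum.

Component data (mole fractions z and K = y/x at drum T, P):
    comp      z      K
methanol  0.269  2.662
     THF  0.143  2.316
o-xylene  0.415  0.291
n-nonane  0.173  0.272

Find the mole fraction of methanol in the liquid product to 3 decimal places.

x_methanol = 0.203

Rachford–Rice: g(V/F) = Σ zᵢ(Kᵢ−1)/(1+V/F(Kᵢ−1)) = 0.
g(0) = ΣzᵢKᵢ − 1 = 0.215 and g(1) = 1 − Σzᵢ/Kᵢ = -1.225, so a root lies in (0, 1).
Newton–Raphson from V/F = 0.48:
  V/F = 0.480: g = -0.2756, g' = -1.019 → V/F = 0.210
  V/F = 0.210: g = -0.0151, g' = -0.976 → V/F = 0.194
Converged at V/F = 0.194.
Compositions from xᵢ = zᵢ/(1+V/F(Kᵢ−1)), yᵢ = Kᵢxᵢ:
  methanol: x = 0.203, y = 0.541
  THF: x = 0.114, y = 0.264
  o-xylene: x = 0.481, y = 0.140
  n-nonane: x = 0.201, y = 0.055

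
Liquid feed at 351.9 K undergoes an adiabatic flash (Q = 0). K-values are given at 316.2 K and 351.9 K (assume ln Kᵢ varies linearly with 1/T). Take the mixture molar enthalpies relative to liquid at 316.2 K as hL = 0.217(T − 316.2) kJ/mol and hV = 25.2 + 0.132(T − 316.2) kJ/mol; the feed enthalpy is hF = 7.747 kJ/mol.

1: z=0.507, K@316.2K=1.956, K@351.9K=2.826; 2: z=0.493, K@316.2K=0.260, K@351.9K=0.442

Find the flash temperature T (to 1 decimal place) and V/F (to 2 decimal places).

T = 322.3 K, V/F = 0.26

Adiabatic flash: solve Rachford–Rice at each trial T, then check hF = ψ·hV(T) + (1−ψ)·hL(T).
  T = 316.2 K: K = (1.956, 0.260), RR gives ψ = 0.169, H_out = 4.270 kJ/mol
  T = 351.9 K: K = (2.826, 0.442), RR gives ψ = 0.639, H_out = 21.902 kJ/mol
  T = 334.0 K: K = (2.373, 0.344), RR gives ψ = 0.413, H_out = 13.653 kJ/mol
  T = 325.1 K: K = (2.160, 0.300), RR gives ψ = 0.299, H_out = 9.249 kJ/mol
  T = 320.6 K: K = (2.056, 0.279), RR gives ψ = 0.237, H_out = 6.829 kJ/mol
  T = 322.9 K: K = (2.109, 0.290), RR gives ψ = 0.269, H_out = 8.087 kJ/mol
Linear interpolation between T = 320.6 (H_out = 6.829) and T = 322.9 (H_out = 8.087) on hF = 7.747 gives T ≈ 322.3 K, at which ψ = 0.26.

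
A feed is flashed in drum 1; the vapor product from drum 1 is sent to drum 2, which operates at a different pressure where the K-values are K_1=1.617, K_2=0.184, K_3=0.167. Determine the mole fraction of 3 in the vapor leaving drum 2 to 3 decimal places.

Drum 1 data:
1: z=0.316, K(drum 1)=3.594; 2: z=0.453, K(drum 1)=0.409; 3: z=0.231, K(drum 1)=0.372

Drum 1:
Rachford–Rice: g(ψ₁) = Σ zᵢ(Kᵢ−1)/(1+ψ₁(Kᵢ−1)) = 0.
Feasibility: ΣzᵢKᵢ = 1.407, Σzᵢ/Kᵢ = 1.816 — both > 1, two phases present.
Newton–Raphson from ψ₁ = 0.5:
  ψ₁ = 0.500: g = -0.2346, g' = -0.915 → ψ₁ = 0.244
  ψ₁ = 0.244: g = 0.0182, g' = -1.141 → ψ₁ = 0.260
Converged at ψ₁ = 0.260.
Drum-1 compositions:
  1: x = 0.189, y = 0.678
  2: x = 0.535, y = 0.219
  3: x = 0.276, y = 0.103
Drum-2 feed = drum-1 vapor: z₂ = (0.6784, 0.2189, 0.1027).
Drum 2:
Material balance + equilibrium reduce to Σ zᵢ(Kᵢ−1)/(1+ψ₂(Kᵢ−1)) = 0.
Check two-phase: ΣzᵢKᵢ = 1.154 > 1 and Σzᵢ/Kᵢ = 2.224 > 1, so g(0) = 0.154 > 0 and g(1) = -1.224 < 0.
Newton iteration, ψ₂⁰ = 0.5:
  ψ₂ = 0.500: g = -0.1284, g' = -0.776 → ψ₂ = 0.335
  ψ₂ = 0.335: g = -0.0173, g' = -0.590 → ψ₂ = 0.305
Converged at ψ₂ = 0.305.
  1: x = 0.571, y = 0.923
  2: x = 0.291, y = 0.054
  3: x = 0.138, y = 0.023

y_3 (drum 2) = 0.023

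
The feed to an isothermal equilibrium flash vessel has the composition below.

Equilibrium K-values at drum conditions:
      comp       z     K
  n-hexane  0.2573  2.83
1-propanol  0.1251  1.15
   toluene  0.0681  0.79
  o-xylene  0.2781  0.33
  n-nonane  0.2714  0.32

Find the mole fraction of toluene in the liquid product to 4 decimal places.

x_toluene = 0.0696

Material balance + equilibrium reduce to Σ zᵢ(Kᵢ−1)/(1+ψ(Kᵢ−1)) = 0.
g(0) = ΣzᵢKᵢ − 1 = 0.1044 and g(1) = 1 − Σzᵢ/Kᵢ = -0.9768, so a root lies in (0, 1).
Iterate (Newton) starting at ψ = 0.65:
  ψ = 0.6500: g = -0.44522, g' = -0.9809 → ψ = 0.1961
  ψ = 0.1961: g = -0.07765, g' = -0.8051 → ψ = 0.0997
  ψ = 0.0997: g = 0.00448, g' = -0.9099 → ψ = 0.1046
Converged at ψ = 0.1046.
Compositions from xᵢ = zᵢ/(1+ψ(Kᵢ−1)), yᵢ = Kᵢxᵢ:
  n-hexane: x = 0.2160, y = 0.6112
  1-propanol: x = 0.1232, y = 0.1416
  toluene: x = 0.0696, y = 0.0550
  o-xylene: x = 0.2991, y = 0.0987
  n-nonane: x = 0.2922, y = 0.0935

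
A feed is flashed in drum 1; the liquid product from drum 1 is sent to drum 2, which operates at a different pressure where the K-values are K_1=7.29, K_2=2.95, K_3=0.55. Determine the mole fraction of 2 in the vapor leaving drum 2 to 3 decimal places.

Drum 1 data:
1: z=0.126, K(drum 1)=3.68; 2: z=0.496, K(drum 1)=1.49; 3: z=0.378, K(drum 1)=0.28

y_2 (drum 2) = 0.470

Drum 1:
Rachford–Rice: g(ψ₁) = Σ zᵢ(Kᵢ−1)/(1+ψ₁(Kᵢ−1)) = 0.
Feasibility: ΣzᵢKᵢ = 1.309, Σzᵢ/Kᵢ = 1.717 — both > 1, two phases present.
Newton–Raphson from ψ₁ = 0.5:
  ψ₁ = 0.500: g = -0.0857, g' = -0.721 → ψ₁ = 0.381
  ψ₁ = 0.381: g = -0.0032, g' = -0.678 → ψ₁ = 0.376
Converged at ψ₁ = 0.376.
Drum-1 compositions:
  1: x = 0.063, y = 0.231
  2: x = 0.419, y = 0.624
  3: x = 0.518, y = 0.145
Drum-2 feed = drum-1 liquid: z₂ = (0.0627, 0.4188, 0.5185).
Drum 2:
Rachford–Rice: g(ψ₂) = Σ zᵢ(Kᵢ−1)/(1+ψ₂(Kᵢ−1)) = 0.
g(0) = ΣzᵢKᵢ − 1 = 0.978 and g(1) = 1 − Σzᵢ/Kᵢ = -0.093, so a root lies in (0, 1).
Iterate (Newton) starting at ψ₂ = 0.5:
  ψ₂ = 0.500: g = 0.2076, g' = -0.728 → ψ₂ = 0.785
  ψ₂ = 0.785: g = 0.0282, g' = -0.570 → ψ₂ = 0.835
Converged at ψ₂ = 0.835.
  1: x = 0.010, y = 0.073
  2: x = 0.159, y = 0.470
  3: x = 0.831, y = 0.457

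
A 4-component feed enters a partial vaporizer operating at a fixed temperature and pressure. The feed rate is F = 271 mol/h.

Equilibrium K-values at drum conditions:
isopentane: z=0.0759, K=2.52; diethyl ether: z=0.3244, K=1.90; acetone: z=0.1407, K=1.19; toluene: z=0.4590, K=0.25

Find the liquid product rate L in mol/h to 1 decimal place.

L = 234.8 mol/h

Rachford–Rice: g(V/F) = Σ zᵢ(Kᵢ−1)/(1+V/F(Kᵢ−1)) = 0.
Check two-phase: ΣzᵢKᵢ = 1.0898 > 1 and Σzᵢ/Kᵢ = 2.1551 > 1, so g(0) = 0.0898 > 0 and g(1) = -1.1551 < 0.
Newton–Raphson from V/F = 0.5:
  V/F = 0.5000: g = -0.25948, g' = -0.8468 → V/F = 0.1936
  V/F = 0.1936: g = -0.03914, g' = -0.6533 → V/F = 0.1337
  V/F = 0.1337: g = -0.00003, g' = -0.6543 → V/F = 0.1336
Converged at V/F = 0.1336.
Then V = V/F·F = 0.1336·271 = 36.2 mol/h and L = F − V = 234.8 mol/h.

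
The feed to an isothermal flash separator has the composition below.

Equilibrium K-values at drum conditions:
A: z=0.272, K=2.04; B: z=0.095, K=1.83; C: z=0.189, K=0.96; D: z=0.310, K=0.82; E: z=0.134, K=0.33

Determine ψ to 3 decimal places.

ψ = 0.620

Rachford–Rice: g(ψ) = Σ zᵢ(Kᵢ−1)/(1+ψ(Kᵢ−1)) = 0.
Feasibility: ΣzᵢKᵢ = 1.209, Σzᵢ/Kᵢ = 1.166 — both > 1, two phases present.
Newton iteration, ψ⁰ = 0.49:
  ψ = 0.490: g = 0.0409, g' = -0.308 → ψ = 0.623
  ψ = 0.623: g = -0.0010, g' = -0.327 → ψ = 0.620
Converged at ψ = 0.620.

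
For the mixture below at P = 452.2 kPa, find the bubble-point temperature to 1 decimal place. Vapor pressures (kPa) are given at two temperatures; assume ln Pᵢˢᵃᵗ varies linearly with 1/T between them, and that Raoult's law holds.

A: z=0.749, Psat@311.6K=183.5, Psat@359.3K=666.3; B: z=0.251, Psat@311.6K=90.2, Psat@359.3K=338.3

T = 348.8 K

Bubble-point temperature: ΣzᵢPᵢˢᵃᵗ(T) = P. Interpolate ln Pᵢˢᵃᵗ = aᵢ + bᵢ/T.
  T = 311.6 K: ΣzᵢPᵢˢᵃᵗ = 160.08 kPa
  T = 359.3 K: ΣzᵢPᵢˢᵃᵗ = 583.97 kPa
  T = 335.5 K: ΣzᵢPᵢˢᵃᵗ = 320.57 kPa
  T = 347.4 K: ΣzᵢPᵢˢᵃᵗ = 437.14 kPa
  T = 353.4 K: ΣzᵢPᵢˢᵃᵗ = 507.10 kPa
  T = 350.4 K: ΣzᵢPᵢˢᵃᵗ = 471.12 kPa
  T = 348.9 K: ΣzᵢPᵢˢᵃᵗ = 453.88 kPa
  T = 348.1 K: ΣzᵢPᵢˢᵃᵗ = 444.89 kPa
Interpolating between 348.1 K and 348.9 K gives T ≈ 348.8 K.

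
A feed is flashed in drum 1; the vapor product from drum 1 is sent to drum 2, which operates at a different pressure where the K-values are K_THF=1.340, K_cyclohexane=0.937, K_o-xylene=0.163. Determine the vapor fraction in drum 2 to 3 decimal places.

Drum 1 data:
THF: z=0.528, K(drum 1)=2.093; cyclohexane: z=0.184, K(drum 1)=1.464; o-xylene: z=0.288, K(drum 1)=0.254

Drum 1:
Newton iteration, ψ₁⁰ = 0.52:
  ψ₁ = 0.520: g = 0.0857, g' = -0.710 → ψ₁ = 0.641
  ψ₁ = 0.641: g = -0.0064, g' = -0.830 → ψ₁ = 0.633
Converged at ψ₁ = 0.633.
Drum-1 compositions:
  THF: x = 0.312, y = 0.653
  cyclohexane: x = 0.142, y = 0.208
  o-xylene: x = 0.546, y = 0.139
Drum-2 feed = drum-1 vapor: z₂ = (0.6532, 0.2082, 0.1386).
Drum 2:
Material balance + equilibrium reduce to Σ zᵢ(Kᵢ−1)/(1+ψ₂(Kᵢ−1)) = 0.
g(0) = ΣzᵢKᵢ − 1 = 0.093 and g(1) = 1 − Σzᵢ/Kᵢ = -0.560, so a root lies in (0, 1).
Newton–Raphson from ψ₂ = 0.5:
  ψ₂ = 0.500: g = -0.0232, g' = -0.343 → ψ₂ = 0.432
  ψ₂ = 0.432: g = -0.0017, g' = -0.297 → ψ₂ = 0.427
Converged at ψ₂ = 0.427.
  THF: x = 0.570, y = 0.764
  cyclohexane: x = 0.214, y = 0.200
  o-xylene: x = 0.216, y = 0.035

V/F (drum 2) = 0.427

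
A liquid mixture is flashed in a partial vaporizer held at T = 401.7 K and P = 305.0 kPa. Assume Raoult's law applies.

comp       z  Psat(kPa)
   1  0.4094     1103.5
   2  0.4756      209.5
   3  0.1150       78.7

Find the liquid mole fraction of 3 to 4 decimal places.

Raoult's law: Kᵢ = Pᵢˢᵃᵗ/P = Pᵢˢᵃᵗ/305.0.
  K_1 = 1103.5/305.0 = 3.618033, K_2 = 209.5/305.0 = 0.686885, K_3 = 78.7/305.0 = 0.258033
Rachford–Rice: g(V/F) = Σ zᵢ(Kᵢ−1)/(1+V/F(Kᵢ−1)) = 0.
Feasibility: ΣzᵢKᵢ = 1.8376, Σzᵢ/Kᵢ = 1.2512 — both > 1, two phases present.
Iterate (Newton) starting at V/F = 0.5:
  V/F = 0.5000: g = 0.15198, g' = -0.7519 → V/F = 0.7021
  V/F = 0.7021: g = 0.00864, g' = -0.7008 → V/F = 0.7145
  V/F = 0.7145: g = -0.00002, g' = -0.7047 → V/F = 0.7144
Converged at V/F = 0.7144.
Compositions from xᵢ = zᵢ/(1+V/F(Kᵢ−1)), yᵢ = Kᵢxᵢ:
  1: x = 0.1426, y = 0.5160
  2: x = 0.6126, y = 0.4208
  3: x = 0.2447, y = 0.0631

x_3 = 0.2447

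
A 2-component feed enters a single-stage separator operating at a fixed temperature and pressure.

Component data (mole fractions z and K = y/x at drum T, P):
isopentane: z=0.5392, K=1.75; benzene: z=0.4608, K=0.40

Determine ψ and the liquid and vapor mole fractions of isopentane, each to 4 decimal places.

ψ = 0.2843, x_isopentane = 0.4444, y_isopentane = 0.7778

Binary case is linear: z₁(K₁−1)(1+ψ(K₂−1)) + z₂(K₂−1)(1+ψ(K₁−1)) = 0
⇒ ψ = [z₁(K₁−1)+z₂(K₂−1)] / [−(K₁−1)(K₂−1)] = 0.12792/0.45000 = 0.2843
Compositions from xᵢ = zᵢ/(1+ψ(Kᵢ−1)), yᵢ = Kᵢxᵢ:
  isopentane: x = 0.4444, y = 0.7778
  benzene: x = 0.5556, y = 0.2222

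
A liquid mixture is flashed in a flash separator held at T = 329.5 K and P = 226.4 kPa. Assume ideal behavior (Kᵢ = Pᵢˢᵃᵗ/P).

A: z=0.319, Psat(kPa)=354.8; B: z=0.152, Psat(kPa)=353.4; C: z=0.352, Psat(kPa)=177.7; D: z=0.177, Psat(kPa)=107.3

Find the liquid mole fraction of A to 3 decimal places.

x_A = 0.251

Raoult's law: Kᵢ = Pᵢˢᵃᵗ/P = Pᵢˢᵃᵗ/226.4.
  K_A = 354.8/226.4 = 1.56714, K_B = 353.4/226.4 = 1.56095, K_C = 177.7/226.4 = 0.78489, K_D = 107.3/226.4 = 0.47394
Material balance + equilibrium reduce to Σ zᵢ(Kᵢ−1)/(1+ψ(Kᵢ−1)) = 0.
Check two-phase: ΣzᵢKᵢ = 1.097 > 1 and Σzᵢ/Kᵢ = 1.123 > 1, so g(0) = 0.097 > 0 and g(1) = -0.123 < 0.
Newton iteration, ψ⁰ = 0.5:
  ψ = 0.500: g = -0.0037, g' = -0.202 → ψ = 0.482
Converged at ψ = 0.482.
Compositions from xᵢ = zᵢ/(1+ψ(Kᵢ−1)), yᵢ = Kᵢxᵢ:
  A: x = 0.251, y = 0.393
  B: x = 0.120, y = 0.187
  C: x = 0.393, y = 0.308
  D: x = 0.237, y = 0.112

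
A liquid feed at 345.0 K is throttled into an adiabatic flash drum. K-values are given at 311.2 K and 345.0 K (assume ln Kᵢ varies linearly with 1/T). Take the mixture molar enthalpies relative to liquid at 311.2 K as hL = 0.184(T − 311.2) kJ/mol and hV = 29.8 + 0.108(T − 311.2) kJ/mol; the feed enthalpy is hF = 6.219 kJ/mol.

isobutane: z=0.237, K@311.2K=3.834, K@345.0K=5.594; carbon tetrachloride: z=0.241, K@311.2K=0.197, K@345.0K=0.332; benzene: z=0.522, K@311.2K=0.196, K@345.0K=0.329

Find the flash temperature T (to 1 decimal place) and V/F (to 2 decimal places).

T = 327.8 K, V/F = 0.11

Adiabatic flash: solve Rachford–Rice at each trial T, then check hF = ψ·hV(T) + (1−ψ)·hL(T).
  T = 311.2 K: K = (3.834, 0.197, 0.196), RR gives ψ = 0.026, H_out = 0.765 kJ/mol
  T = 345.0 K: K = (5.594, 0.332, 0.329), RR gives ψ = 0.188, H_out = 11.328 kJ/mol
  T = 328.1 K: K = (4.676, 0.259, 0.257), RR gives ψ = 0.112, H_out = 6.299 kJ/mol
  T = 319.6 K: K = (4.243, 0.227, 0.225), RR gives ψ = 0.071, H_out = 3.610 kJ/mol
  T = 323.9 K: K = (4.460, 0.243, 0.241), RR gives ψ = 0.092, H_out = 4.989 kJ/mol
  T = 326.0 K: K = (4.568, 0.251, 0.249), RR gives ψ = 0.102, H_out = 5.648 kJ/mol
Linear interpolation between T = 326.0 (H_out = 5.648) and T = 328.1 (H_out = 6.299) on hF = 6.219 gives T ≈ 327.8 K, at which ψ = 0.11.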